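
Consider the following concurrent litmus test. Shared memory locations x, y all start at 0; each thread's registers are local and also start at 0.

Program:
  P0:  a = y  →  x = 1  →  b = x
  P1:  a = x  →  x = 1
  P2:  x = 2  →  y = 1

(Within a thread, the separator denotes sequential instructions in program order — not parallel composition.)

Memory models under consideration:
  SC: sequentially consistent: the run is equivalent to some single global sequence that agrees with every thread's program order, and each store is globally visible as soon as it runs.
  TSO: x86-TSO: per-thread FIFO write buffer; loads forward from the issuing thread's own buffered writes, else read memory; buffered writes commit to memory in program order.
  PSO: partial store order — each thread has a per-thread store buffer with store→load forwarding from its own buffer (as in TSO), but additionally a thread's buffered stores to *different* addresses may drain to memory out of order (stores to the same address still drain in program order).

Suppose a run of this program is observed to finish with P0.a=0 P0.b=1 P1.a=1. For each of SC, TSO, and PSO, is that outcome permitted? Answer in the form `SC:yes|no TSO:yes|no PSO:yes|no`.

outcome vector order: (P0.a,P0.b,P1.a)
[SC] allowed = {0/1/0, 0/1/1, 0/1/2, 0/2/0, 0/2/1, 0/2/2, 1/1/0, 1/1/1, 1/1/2}
[TSO] allowed = {0/1/0, 0/1/1, 0/1/2, 0/2/0, 0/2/1, 0/2/2, 1/1/0, 1/1/1, 1/1/2}
[PSO] allowed = {0/1/0, 0/1/1, 0/1/2, 0/2/0, 0/2/1, 0/2/2, 1/1/0, 1/1/1, 1/1/2, 1/2/0, 1/2/1, 1/2/2}
target 0/1/1 ∈ {SC,TSO,PSO}

SC:yes TSO:yes PSO:yes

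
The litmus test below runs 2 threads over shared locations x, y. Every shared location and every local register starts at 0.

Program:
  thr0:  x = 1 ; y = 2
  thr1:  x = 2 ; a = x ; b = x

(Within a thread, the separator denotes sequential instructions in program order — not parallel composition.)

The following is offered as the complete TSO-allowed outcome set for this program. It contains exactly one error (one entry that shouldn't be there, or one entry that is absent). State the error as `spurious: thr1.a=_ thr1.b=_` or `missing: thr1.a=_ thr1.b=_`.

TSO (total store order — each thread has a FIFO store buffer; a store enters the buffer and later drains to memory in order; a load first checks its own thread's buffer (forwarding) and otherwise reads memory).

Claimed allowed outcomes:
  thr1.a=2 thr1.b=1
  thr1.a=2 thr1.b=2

outcome vector order: (thr1.a,thr1.b)
under TSO → 11 21 22
TSO∖claimed = {11}

missing: thr1.a=1 thr1.b=1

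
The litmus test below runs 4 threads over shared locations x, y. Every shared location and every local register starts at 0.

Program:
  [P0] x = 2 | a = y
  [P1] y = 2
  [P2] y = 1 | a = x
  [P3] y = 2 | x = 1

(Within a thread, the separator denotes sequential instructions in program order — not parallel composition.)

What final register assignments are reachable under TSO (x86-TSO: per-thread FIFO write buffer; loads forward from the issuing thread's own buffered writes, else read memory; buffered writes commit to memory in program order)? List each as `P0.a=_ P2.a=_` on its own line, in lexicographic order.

P0.a=0 P2.a=0
P0.a=0 P2.a=1
P0.a=0 P2.a=2
P0.a=1 P2.a=0
P0.a=1 P2.a=1
P0.a=1 P2.a=2
P0.a=2 P2.a=0
P0.a=2 P2.a=1
P0.a=2 P2.a=2

outcome vector order: (P0.a,P2.a)
|TSO outcomes| = 9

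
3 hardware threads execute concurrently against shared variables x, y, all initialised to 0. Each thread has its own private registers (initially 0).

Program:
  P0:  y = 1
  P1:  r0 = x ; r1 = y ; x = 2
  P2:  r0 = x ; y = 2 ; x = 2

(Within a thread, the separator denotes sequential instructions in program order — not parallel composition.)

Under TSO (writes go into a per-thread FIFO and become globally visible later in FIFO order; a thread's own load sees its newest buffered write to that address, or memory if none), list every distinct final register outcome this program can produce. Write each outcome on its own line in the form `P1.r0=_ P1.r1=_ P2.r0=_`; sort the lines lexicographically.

outcome vector order: (P1.r0,P1.r1,P2.r0)
|TSO outcomes| = 7

P1.r0=0 P1.r1=0 P2.r0=0
P1.r0=0 P1.r1=0 P2.r0=2
P1.r0=0 P1.r1=1 P2.r0=0
P1.r0=0 P1.r1=1 P2.r0=2
P1.r0=0 P1.r1=2 P2.r0=0
P1.r0=2 P1.r1=1 P2.r0=0
P1.r0=2 P1.r1=2 P2.r0=0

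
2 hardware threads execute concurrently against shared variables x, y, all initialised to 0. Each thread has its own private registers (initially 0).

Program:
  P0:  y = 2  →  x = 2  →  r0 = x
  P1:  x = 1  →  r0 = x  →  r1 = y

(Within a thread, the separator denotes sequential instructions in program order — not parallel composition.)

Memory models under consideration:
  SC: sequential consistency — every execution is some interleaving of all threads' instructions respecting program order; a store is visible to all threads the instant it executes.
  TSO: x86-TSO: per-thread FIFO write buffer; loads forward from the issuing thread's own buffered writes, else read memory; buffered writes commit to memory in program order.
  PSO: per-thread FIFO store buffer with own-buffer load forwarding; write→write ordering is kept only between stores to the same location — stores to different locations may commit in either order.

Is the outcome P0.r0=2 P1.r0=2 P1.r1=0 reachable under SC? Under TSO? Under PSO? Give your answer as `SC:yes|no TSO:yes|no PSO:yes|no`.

outcome vector order: (P0.r0,P1.r0,P1.r1)
SC (4): <1 1 2>; <2 1 0>; <2 1 2>; <2 2 2>
TSO (5): <1 1 0>; <1 1 2>; <2 1 0>; <2 1 2>; <2 2 2>
PSO (6): <1 1 0>; <1 1 2>; <2 1 0>; <2 1 2>; <2 2 0>; <2 2 2>
target <2 2 0> ∈ {PSO}

SC:no TSO:no PSO:yes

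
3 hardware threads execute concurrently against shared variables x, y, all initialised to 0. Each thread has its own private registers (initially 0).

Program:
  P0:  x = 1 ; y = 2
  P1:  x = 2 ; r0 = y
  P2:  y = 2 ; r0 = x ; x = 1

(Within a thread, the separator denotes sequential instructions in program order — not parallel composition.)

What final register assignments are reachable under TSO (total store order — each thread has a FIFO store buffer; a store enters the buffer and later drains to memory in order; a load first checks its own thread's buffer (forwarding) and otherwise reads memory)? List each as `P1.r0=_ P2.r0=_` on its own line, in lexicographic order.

outcome vector order: (P1.r0,P2.r0)
|TSO outcomes| = 6

P1.r0=0 P2.r0=0
P1.r0=0 P2.r0=1
P1.r0=0 P2.r0=2
P1.r0=2 P2.r0=0
P1.r0=2 P2.r0=1
P1.r0=2 P2.r0=2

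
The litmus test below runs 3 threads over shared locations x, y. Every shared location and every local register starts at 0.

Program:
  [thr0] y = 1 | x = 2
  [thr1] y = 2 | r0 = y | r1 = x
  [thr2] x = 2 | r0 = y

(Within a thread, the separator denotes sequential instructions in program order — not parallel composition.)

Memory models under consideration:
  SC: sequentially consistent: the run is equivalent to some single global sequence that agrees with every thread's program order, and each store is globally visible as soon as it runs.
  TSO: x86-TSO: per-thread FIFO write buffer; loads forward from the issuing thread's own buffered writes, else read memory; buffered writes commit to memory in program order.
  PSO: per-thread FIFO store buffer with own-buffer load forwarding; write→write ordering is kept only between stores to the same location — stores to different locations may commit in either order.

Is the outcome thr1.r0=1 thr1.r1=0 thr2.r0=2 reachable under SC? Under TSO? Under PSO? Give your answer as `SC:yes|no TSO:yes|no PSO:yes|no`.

SC:no TSO:yes PSO:yes

outcome vector order: (thr1.r0,thr1.r1,thr2.r0)
[SC] allowed = {101 120 121 122 201 202 220 221 222}
[TSO] allowed = {100 101 102 120 121 122 200 201 202 220 221 222}
[PSO] allowed = {100 101 102 120 121 122 200 201 202 220 221 222}
target 102 ∈ {TSO,PSO}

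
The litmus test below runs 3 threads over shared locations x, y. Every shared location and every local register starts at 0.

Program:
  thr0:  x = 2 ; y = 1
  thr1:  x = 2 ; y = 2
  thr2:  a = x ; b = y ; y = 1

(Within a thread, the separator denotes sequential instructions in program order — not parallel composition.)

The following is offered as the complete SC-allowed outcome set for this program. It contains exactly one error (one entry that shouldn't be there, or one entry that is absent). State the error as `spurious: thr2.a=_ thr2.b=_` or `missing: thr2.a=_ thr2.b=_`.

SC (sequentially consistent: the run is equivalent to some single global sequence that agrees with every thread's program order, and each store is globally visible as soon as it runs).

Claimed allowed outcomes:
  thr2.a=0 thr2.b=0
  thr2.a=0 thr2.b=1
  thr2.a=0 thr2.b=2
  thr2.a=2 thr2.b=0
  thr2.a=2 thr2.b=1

missing: thr2.a=2 thr2.b=2

outcome vector order: (thr2.a,thr2.b)
SC (6): (0,0) (0,1) (0,2) (2,0) (2,1) (2,2)
SC∖claimed = {(2,2)}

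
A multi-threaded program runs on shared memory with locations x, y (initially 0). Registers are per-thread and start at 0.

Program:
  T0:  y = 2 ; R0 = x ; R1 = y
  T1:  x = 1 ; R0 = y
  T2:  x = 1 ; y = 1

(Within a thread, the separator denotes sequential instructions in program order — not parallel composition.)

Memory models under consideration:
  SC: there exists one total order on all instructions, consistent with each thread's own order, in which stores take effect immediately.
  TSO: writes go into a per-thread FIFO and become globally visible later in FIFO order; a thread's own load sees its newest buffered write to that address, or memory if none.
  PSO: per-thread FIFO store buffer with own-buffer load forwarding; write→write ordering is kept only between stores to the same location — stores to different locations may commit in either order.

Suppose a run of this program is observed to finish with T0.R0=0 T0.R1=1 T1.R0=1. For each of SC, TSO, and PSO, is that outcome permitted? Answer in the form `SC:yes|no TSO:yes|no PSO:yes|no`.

outcome vector order: (T0.R0,T0.R1,T1.R0)
SC (10): 011 012 021 022 110 111 112 120 121 122
TSO (12): 010 011 012 020 021 022 110 111 112 120 121 122
PSO (12): 010 011 012 020 021 022 110 111 112 120 121 122
target 011 ∈ {SC,TSO,PSO}

SC:yes TSO:yes PSO:yes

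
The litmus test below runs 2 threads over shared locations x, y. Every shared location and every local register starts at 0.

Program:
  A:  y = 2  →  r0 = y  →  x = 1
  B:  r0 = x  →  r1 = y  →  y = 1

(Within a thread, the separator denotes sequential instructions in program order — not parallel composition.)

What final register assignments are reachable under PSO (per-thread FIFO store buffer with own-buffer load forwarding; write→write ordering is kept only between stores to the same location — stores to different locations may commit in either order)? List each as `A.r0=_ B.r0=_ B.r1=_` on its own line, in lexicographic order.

outcome vector order: (A.r0,B.r0,B.r1)
|PSO outcomes| = 6

A.r0=1 B.r0=0 B.r1=0
A.r0=1 B.r0=0 B.r1=2
A.r0=2 B.r0=0 B.r1=0
A.r0=2 B.r0=0 B.r1=2
A.r0=2 B.r0=1 B.r1=0
A.r0=2 B.r0=1 B.r1=2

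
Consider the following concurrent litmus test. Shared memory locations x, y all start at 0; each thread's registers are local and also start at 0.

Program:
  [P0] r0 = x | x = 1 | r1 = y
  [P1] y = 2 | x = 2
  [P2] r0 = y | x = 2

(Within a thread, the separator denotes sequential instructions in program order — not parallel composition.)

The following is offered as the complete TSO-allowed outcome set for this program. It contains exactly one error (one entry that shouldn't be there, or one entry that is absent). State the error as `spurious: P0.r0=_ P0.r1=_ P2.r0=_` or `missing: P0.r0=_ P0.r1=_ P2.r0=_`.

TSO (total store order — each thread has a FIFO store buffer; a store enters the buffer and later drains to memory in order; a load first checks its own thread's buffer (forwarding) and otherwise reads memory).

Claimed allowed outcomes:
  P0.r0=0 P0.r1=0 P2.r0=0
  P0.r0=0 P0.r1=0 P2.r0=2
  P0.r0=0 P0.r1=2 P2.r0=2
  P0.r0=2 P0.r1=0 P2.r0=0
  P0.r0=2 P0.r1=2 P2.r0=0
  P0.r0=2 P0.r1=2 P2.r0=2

missing: P0.r0=0 P0.r1=2 P2.r0=0

outcome vector order: (P0.r0,P0.r1,P2.r0)
under TSO → 000, 002, 020, 022, 200, 220, 222
TSO∖claimed = {020}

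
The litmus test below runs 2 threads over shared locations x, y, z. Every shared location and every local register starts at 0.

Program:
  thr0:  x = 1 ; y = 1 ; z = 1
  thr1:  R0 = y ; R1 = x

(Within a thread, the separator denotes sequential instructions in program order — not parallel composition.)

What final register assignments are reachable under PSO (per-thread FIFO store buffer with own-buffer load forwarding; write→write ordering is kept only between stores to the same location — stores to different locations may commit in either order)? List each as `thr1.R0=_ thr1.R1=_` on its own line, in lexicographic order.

thr1.R0=0 thr1.R1=0
thr1.R0=0 thr1.R1=1
thr1.R0=1 thr1.R1=0
thr1.R0=1 thr1.R1=1

outcome vector order: (thr1.R0,thr1.R1)
|PSO outcomes| = 4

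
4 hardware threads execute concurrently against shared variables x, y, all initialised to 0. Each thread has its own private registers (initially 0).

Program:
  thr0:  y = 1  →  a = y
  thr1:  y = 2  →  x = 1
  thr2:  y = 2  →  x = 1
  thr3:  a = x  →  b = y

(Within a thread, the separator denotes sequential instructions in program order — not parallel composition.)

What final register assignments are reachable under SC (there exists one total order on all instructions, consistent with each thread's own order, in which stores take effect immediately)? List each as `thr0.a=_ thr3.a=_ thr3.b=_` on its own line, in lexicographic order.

outcome vector order: (thr0.a,thr3.a,thr3.b)
|SC outcomes| = 10

thr0.a=1 thr3.a=0 thr3.b=0
thr0.a=1 thr3.a=0 thr3.b=1
thr0.a=1 thr3.a=0 thr3.b=2
thr0.a=1 thr3.a=1 thr3.b=1
thr0.a=1 thr3.a=1 thr3.b=2
thr0.a=2 thr3.a=0 thr3.b=0
thr0.a=2 thr3.a=0 thr3.b=1
thr0.a=2 thr3.a=0 thr3.b=2
thr0.a=2 thr3.a=1 thr3.b=1
thr0.a=2 thr3.a=1 thr3.b=2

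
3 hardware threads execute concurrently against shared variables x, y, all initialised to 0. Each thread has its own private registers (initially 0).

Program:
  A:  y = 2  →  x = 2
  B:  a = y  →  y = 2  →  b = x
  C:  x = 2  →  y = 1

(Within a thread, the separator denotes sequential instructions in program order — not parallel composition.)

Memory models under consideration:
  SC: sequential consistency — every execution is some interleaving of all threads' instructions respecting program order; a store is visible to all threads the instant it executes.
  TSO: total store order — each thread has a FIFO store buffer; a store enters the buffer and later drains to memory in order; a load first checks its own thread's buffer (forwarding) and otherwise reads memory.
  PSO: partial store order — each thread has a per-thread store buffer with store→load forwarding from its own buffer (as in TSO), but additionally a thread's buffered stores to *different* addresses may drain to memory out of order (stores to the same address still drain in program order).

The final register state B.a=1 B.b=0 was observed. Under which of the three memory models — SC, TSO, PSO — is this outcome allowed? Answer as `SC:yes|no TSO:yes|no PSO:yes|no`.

SC:no TSO:no PSO:yes

outcome vector order: (B.a,B.b)
SC (5): 0/0 0/2 1/2 2/0 2/2
TSO (5): 0/0 0/2 1/2 2/0 2/2
PSO (6): 0/0 0/2 1/0 1/2 2/0 2/2
target 1/0 ∈ {PSO}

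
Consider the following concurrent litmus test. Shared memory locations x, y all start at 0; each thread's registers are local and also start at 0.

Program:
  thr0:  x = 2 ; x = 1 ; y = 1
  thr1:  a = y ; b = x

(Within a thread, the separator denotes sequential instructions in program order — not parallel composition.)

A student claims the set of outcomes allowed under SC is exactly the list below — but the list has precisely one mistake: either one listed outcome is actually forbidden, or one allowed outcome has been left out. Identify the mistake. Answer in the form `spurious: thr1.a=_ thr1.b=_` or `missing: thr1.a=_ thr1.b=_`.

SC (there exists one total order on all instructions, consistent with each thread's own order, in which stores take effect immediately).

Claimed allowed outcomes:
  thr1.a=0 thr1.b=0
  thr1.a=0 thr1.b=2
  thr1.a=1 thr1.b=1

outcome vector order: (thr1.a,thr1.b)
SC (4): 00; 01; 02; 11
SC∖claimed = {01}

missing: thr1.a=0 thr1.b=1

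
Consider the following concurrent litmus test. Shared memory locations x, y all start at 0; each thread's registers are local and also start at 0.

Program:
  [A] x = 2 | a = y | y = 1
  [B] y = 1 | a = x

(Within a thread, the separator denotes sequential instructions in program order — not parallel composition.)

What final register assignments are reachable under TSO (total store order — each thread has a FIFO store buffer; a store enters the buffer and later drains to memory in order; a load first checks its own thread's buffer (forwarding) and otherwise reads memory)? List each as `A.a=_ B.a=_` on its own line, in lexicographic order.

outcome vector order: (A.a,B.a)
|TSO outcomes| = 4

A.a=0 B.a=0
A.a=0 B.a=2
A.a=1 B.a=0
A.a=1 B.a=2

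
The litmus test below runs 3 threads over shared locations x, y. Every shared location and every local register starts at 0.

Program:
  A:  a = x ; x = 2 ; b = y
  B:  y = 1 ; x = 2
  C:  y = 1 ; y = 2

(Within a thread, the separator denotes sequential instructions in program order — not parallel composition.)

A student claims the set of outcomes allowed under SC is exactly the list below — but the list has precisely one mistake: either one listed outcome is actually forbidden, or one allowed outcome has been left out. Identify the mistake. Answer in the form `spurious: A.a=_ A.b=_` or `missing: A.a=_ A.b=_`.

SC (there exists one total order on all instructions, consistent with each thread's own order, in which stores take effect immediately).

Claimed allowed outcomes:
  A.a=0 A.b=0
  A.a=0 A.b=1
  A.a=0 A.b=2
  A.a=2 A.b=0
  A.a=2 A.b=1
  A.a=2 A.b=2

outcome vector order: (A.a,A.b)
SC (5): 0/0; 0/1; 0/2; 2/1; 2/2
claimed∖SC = {2/0}

spurious: A.a=2 A.b=0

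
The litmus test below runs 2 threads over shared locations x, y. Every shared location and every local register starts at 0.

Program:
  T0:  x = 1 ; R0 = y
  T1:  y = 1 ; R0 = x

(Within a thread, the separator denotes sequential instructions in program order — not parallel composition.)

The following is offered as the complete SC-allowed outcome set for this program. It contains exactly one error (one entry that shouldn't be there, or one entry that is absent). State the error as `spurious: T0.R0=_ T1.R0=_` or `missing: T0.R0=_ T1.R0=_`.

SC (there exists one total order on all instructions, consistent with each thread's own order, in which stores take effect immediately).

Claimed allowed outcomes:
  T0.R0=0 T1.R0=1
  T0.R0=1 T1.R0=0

missing: T0.R0=1 T1.R0=1

outcome vector order: (T0.R0,T1.R0)
SC: 3 outcomes — {0/1; 1/0; 1/1}
SC∖claimed = {1/1}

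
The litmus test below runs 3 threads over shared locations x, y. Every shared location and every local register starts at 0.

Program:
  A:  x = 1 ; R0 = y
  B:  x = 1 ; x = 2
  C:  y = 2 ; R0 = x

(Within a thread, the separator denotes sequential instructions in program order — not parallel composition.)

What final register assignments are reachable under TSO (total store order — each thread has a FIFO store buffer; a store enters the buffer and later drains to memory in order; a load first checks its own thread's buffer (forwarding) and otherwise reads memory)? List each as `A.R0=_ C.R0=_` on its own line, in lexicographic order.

outcome vector order: (A.R0,C.R0)
|TSO outcomes| = 6

A.R0=0 C.R0=0
A.R0=0 C.R0=1
A.R0=0 C.R0=2
A.R0=2 C.R0=0
A.R0=2 C.R0=1
A.R0=2 C.R0=2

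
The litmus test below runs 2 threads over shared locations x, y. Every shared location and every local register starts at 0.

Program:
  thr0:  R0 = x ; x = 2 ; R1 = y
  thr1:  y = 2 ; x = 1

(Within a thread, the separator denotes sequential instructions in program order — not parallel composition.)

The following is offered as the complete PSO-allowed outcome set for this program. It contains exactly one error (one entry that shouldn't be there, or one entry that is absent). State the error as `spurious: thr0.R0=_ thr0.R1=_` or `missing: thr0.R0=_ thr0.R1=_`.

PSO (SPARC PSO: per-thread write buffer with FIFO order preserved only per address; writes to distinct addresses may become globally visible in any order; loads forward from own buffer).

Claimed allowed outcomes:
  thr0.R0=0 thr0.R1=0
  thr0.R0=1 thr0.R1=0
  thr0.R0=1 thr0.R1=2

missing: thr0.R0=0 thr0.R1=2

outcome vector order: (thr0.R0,thr0.R1)
PSO (4): 0/0; 0/2; 1/0; 1/2
PSO∖claimed = {0/2}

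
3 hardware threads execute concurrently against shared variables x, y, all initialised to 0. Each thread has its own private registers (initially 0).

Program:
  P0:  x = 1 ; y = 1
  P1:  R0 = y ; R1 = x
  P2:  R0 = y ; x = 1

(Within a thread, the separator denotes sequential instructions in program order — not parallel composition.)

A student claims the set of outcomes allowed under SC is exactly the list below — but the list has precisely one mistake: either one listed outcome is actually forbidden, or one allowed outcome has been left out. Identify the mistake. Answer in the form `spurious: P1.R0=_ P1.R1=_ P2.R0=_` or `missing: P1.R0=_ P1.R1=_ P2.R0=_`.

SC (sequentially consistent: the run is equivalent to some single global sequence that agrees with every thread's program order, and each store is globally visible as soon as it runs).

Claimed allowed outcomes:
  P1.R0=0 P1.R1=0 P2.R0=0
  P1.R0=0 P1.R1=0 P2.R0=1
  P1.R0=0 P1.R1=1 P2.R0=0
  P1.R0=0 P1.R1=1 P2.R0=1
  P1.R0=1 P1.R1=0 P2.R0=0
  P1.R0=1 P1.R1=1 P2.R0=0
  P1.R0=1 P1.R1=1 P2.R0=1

outcome vector order: (P1.R0,P1.R1,P2.R0)
under SC → (0,0,0) (0,0,1) (0,1,0) (0,1,1) (1,1,0) (1,1,1)
claimed∖SC = {(1,0,0)}

spurious: P1.R0=1 P1.R1=0 P2.R0=0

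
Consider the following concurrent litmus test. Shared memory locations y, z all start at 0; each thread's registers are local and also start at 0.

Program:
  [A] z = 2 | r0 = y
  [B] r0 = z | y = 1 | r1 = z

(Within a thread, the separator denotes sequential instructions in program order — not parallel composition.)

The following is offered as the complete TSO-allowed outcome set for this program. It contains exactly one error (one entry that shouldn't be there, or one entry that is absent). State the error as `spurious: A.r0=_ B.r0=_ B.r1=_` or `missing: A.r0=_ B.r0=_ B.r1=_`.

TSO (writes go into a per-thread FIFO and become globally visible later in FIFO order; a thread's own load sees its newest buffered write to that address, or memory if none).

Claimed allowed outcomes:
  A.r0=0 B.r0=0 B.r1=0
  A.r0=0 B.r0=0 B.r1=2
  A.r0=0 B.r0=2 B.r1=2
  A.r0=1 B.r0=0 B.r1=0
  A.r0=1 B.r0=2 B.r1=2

outcome vector order: (A.r0,B.r0,B.r1)
TSO (6): 0/0/0, 0/0/2, 0/2/2, 1/0/0, 1/0/2, 1/2/2
TSO∖claimed = {1/0/2}

missing: A.r0=1 B.r0=0 B.r1=2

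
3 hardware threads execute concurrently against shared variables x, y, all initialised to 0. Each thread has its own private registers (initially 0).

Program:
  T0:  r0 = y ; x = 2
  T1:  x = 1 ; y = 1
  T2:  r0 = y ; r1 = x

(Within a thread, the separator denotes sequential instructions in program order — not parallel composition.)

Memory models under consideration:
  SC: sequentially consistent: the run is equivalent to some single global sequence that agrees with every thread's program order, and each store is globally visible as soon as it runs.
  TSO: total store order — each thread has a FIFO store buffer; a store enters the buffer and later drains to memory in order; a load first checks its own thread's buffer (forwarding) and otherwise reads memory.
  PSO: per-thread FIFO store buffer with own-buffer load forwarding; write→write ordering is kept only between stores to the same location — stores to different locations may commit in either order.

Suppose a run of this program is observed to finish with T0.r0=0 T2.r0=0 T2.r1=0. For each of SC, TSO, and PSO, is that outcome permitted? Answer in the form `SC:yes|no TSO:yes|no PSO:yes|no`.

SC:yes TSO:yes PSO:yes

outcome vector order: (T0.r0,T2.r0,T2.r1)
SC: 10 outcomes — {<0 0 0> <0 0 1> <0 0 2> <0 1 1> <0 1 2> <1 0 0> <1 0 1> <1 0 2> <1 1 1> <1 1 2>}
TSO: 10 outcomes — {<0 0 0> <0 0 1> <0 0 2> <0 1 1> <0 1 2> <1 0 0> <1 0 1> <1 0 2> <1 1 1> <1 1 2>}
PSO: 12 outcomes — {<0 0 0> <0 0 1> <0 0 2> <0 1 0> <0 1 1> <0 1 2> <1 0 0> <1 0 1> <1 0 2> <1 1 0> <1 1 1> <1 1 2>}
target <0 0 0> ∈ {SC,TSO,PSO}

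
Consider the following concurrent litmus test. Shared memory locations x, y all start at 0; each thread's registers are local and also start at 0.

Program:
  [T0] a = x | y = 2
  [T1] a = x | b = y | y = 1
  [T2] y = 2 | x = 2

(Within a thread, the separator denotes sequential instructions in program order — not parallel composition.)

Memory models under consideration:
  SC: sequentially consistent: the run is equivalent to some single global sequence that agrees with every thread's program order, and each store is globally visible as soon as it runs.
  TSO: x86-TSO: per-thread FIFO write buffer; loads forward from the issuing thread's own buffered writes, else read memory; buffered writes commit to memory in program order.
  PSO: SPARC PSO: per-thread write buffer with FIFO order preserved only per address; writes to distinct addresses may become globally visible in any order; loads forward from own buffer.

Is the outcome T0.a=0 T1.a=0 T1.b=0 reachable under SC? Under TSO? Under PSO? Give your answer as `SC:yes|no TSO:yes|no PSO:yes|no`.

SC:yes TSO:yes PSO:yes

outcome vector order: (T0.a,T1.a,T1.b)
SC: 6 outcomes — {000, 002, 022, 200, 202, 222}
TSO: 6 outcomes — {000, 002, 022, 200, 202, 222}
PSO: 8 outcomes — {000, 002, 020, 022, 200, 202, 220, 222}
target 000 ∈ {SC,TSO,PSO}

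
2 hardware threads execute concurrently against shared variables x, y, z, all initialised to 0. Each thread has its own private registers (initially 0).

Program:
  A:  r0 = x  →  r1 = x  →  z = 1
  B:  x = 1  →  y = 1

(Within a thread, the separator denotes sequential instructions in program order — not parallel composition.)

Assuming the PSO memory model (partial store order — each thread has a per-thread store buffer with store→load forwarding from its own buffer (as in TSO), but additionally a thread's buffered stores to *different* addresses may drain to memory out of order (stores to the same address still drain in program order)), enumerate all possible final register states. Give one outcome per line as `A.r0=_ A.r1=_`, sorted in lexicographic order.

A.r0=0 A.r1=0
A.r0=0 A.r1=1
A.r0=1 A.r1=1

outcome vector order: (A.r0,A.r1)
|PSO outcomes| = 3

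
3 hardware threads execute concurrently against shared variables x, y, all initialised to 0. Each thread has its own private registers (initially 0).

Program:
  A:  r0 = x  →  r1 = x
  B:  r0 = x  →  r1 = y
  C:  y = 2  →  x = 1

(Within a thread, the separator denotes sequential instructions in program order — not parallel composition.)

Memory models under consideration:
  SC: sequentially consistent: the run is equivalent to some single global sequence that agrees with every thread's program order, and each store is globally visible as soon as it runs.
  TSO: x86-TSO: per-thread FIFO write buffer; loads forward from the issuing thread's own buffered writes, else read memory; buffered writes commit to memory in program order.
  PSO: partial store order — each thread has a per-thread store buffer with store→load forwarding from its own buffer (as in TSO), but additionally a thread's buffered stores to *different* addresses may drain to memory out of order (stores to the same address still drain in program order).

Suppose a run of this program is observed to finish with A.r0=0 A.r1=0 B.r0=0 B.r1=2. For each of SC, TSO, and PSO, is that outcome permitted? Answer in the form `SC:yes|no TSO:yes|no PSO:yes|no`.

outcome vector order: (A.r0,A.r1,B.r0,B.r1)
[SC] allowed = {0000 0002 0012 0100 0102 0112 1100 1102 1112}
[TSO] allowed = {0000 0002 0012 0100 0102 0112 1100 1102 1112}
[PSO] allowed = {0000 0002 0010 0012 0100 0102 0110 0112 1100 1102 1110 1112}
target 0002 ∈ {SC,TSO,PSO}

SC:yes TSO:yes PSO:yes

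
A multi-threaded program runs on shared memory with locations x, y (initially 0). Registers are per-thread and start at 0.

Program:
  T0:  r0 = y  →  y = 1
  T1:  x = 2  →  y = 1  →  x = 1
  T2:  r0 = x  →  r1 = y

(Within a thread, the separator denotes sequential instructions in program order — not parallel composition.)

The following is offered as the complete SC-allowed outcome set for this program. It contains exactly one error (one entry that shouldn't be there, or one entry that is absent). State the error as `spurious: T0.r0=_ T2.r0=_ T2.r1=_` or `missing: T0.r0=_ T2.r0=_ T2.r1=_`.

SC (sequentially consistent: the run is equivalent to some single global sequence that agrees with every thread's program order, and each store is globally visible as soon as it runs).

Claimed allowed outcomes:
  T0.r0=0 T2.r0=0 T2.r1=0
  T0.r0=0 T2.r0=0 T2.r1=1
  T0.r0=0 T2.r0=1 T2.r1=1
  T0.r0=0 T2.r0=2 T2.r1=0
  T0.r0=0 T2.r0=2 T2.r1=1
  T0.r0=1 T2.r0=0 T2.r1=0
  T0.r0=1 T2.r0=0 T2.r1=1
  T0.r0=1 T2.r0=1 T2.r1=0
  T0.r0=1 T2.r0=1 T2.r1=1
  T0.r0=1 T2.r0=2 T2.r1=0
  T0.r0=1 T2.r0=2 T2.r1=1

outcome vector order: (T0.r0,T2.r0,T2.r1)
SC: 10 outcomes — {000, 001, 011, 020, 021, 100, 101, 111, 120, 121}
claimed∖SC = {110}

spurious: T0.r0=1 T2.r0=1 T2.r1=0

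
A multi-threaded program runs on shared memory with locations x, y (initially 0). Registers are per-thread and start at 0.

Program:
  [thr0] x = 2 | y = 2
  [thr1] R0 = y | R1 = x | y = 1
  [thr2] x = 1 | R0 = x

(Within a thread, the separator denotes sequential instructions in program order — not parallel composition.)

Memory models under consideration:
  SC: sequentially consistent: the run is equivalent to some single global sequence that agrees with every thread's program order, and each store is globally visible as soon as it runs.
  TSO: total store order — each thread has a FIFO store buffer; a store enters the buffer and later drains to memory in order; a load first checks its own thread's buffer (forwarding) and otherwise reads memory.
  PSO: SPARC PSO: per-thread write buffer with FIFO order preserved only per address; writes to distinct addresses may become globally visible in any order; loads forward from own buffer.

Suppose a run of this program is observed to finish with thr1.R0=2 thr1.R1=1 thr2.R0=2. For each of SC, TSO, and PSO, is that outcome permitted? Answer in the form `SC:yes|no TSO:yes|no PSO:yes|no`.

outcome vector order: (thr1.R0,thr1.R1,thr2.R0)
[SC] allowed = {0/0/1; 0/0/2; 0/1/1; 0/1/2; 0/2/1; 0/2/2; 2/1/1; 2/2/1; 2/2/2}
[TSO] allowed = {0/0/1; 0/0/2; 0/1/1; 0/1/2; 0/2/1; 0/2/2; 2/1/1; 2/2/1; 2/2/2}
[PSO] allowed = {0/0/1; 0/0/2; 0/1/1; 0/1/2; 0/2/1; 0/2/2; 2/0/1; 2/0/2; 2/1/1; 2/1/2; 2/2/1; 2/2/2}
target 2/1/2 ∈ {PSO}

SC:no TSO:no PSO:yes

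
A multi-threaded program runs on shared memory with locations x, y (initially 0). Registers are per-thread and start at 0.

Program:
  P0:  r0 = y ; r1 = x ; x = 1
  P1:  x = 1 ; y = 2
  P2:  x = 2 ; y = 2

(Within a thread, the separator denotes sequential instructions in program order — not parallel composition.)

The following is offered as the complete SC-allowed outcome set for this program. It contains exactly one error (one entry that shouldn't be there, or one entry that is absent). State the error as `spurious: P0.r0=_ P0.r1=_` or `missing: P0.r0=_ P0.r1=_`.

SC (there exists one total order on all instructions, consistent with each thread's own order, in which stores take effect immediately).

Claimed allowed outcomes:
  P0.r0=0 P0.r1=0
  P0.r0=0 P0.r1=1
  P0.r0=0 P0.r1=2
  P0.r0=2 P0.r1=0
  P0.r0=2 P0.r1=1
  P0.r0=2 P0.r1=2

spurious: P0.r0=2 P0.r1=0

outcome vector order: (P0.r0,P0.r1)
under SC → 0/0; 0/1; 0/2; 2/1; 2/2
claimed∖SC = {2/0}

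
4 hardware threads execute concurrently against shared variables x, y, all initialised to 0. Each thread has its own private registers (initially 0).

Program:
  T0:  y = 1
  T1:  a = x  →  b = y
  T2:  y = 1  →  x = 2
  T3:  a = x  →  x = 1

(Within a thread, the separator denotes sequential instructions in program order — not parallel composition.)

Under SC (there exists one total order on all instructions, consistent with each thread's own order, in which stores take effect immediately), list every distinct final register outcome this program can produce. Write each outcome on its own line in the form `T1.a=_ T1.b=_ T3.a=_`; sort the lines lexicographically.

outcome vector order: (T1.a,T1.b,T3.a)
|SC outcomes| = 9

T1.a=0 T1.b=0 T3.a=0
T1.a=0 T1.b=0 T3.a=2
T1.a=0 T1.b=1 T3.a=0
T1.a=0 T1.b=1 T3.a=2
T1.a=1 T1.b=0 T3.a=0
T1.a=1 T1.b=1 T3.a=0
T1.a=1 T1.b=1 T3.a=2
T1.a=2 T1.b=1 T3.a=0
T1.a=2 T1.b=1 T3.a=2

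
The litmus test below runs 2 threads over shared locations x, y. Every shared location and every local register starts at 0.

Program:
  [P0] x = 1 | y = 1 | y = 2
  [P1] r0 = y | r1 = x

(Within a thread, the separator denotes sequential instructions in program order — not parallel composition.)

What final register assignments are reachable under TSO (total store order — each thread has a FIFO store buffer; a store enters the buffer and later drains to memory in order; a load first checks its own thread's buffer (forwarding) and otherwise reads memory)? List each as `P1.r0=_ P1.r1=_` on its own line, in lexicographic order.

outcome vector order: (P1.r0,P1.r1)
|TSO outcomes| = 4

P1.r0=0 P1.r1=0
P1.r0=0 P1.r1=1
P1.r0=1 P1.r1=1
P1.r0=2 P1.r1=1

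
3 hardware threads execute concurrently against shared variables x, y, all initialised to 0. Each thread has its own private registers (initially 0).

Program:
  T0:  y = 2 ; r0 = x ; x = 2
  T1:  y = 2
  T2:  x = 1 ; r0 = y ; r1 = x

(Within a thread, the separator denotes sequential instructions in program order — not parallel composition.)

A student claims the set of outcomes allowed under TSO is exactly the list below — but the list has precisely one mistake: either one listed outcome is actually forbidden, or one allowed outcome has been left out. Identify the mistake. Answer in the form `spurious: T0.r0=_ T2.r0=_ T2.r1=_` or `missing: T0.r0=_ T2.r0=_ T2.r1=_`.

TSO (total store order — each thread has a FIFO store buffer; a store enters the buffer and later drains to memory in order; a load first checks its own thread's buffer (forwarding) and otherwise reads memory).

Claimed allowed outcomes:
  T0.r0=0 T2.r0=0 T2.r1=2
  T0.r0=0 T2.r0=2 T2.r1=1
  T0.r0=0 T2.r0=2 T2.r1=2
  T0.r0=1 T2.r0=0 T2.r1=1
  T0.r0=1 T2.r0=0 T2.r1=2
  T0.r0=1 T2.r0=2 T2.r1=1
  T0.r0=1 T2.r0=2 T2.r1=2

missing: T0.r0=0 T2.r0=0 T2.r1=1

outcome vector order: (T0.r0,T2.r0,T2.r1)
[TSO] allowed = {001 002 021 022 101 102 121 122}
TSO∖claimed = {001}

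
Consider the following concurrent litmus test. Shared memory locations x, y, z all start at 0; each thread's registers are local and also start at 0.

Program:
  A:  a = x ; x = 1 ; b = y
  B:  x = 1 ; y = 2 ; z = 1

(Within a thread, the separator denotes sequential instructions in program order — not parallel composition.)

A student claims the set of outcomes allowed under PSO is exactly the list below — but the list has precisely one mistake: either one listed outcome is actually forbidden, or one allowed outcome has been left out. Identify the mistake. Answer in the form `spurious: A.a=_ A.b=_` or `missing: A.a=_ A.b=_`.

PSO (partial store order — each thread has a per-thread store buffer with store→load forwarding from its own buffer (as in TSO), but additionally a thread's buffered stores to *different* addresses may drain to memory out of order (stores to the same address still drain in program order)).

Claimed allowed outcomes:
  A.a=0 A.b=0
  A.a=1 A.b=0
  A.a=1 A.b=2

missing: A.a=0 A.b=2

outcome vector order: (A.a,A.b)
[PSO] allowed = {0/0; 0/2; 1/0; 1/2}
PSO∖claimed = {0/2}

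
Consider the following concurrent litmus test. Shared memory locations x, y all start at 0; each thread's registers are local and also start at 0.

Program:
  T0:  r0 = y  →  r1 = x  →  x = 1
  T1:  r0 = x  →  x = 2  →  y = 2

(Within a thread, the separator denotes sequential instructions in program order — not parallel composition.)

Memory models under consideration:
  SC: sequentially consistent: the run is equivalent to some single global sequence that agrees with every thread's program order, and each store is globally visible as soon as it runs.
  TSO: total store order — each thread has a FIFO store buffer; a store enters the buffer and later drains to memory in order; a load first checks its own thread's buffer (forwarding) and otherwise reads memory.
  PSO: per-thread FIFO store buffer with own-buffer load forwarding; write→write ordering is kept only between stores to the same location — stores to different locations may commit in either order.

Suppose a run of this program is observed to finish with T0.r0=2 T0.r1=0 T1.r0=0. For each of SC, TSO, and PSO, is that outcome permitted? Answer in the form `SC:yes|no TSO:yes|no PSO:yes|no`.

outcome vector order: (T0.r0,T0.r1,T1.r0)
SC (4): 000 001 020 220
TSO (4): 000 001 020 220
PSO (5): 000 001 020 200 220
target 200 ∈ {PSO}

SC:no TSO:no PSO:yes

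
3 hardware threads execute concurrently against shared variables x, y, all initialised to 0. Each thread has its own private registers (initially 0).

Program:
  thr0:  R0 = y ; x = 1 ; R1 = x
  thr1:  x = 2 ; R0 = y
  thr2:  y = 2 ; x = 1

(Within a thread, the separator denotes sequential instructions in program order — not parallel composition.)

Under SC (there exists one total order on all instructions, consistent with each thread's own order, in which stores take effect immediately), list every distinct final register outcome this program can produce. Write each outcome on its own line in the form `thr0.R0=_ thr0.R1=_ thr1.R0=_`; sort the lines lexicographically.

thr0.R0=0 thr0.R1=1 thr1.R0=0
thr0.R0=0 thr0.R1=1 thr1.R0=2
thr0.R0=0 thr0.R1=2 thr1.R0=0
thr0.R0=0 thr0.R1=2 thr1.R0=2
thr0.R0=2 thr0.R1=1 thr1.R0=0
thr0.R0=2 thr0.R1=1 thr1.R0=2
thr0.R0=2 thr0.R1=2 thr1.R0=2

outcome vector order: (thr0.R0,thr0.R1,thr1.R0)
|SC outcomes| = 7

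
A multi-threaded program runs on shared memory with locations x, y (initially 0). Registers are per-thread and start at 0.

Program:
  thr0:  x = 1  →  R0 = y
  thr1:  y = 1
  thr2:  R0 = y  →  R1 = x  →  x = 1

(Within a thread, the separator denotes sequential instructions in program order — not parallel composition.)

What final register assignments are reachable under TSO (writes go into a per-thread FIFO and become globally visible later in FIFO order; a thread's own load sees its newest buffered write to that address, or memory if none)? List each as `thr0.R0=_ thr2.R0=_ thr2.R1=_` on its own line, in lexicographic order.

outcome vector order: (thr0.R0,thr2.R0,thr2.R1)
|TSO outcomes| = 8

thr0.R0=0 thr2.R0=0 thr2.R1=0
thr0.R0=0 thr2.R0=0 thr2.R1=1
thr0.R0=0 thr2.R0=1 thr2.R1=0
thr0.R0=0 thr2.R0=1 thr2.R1=1
thr0.R0=1 thr2.R0=0 thr2.R1=0
thr0.R0=1 thr2.R0=0 thr2.R1=1
thr0.R0=1 thr2.R0=1 thr2.R1=0
thr0.R0=1 thr2.R0=1 thr2.R1=1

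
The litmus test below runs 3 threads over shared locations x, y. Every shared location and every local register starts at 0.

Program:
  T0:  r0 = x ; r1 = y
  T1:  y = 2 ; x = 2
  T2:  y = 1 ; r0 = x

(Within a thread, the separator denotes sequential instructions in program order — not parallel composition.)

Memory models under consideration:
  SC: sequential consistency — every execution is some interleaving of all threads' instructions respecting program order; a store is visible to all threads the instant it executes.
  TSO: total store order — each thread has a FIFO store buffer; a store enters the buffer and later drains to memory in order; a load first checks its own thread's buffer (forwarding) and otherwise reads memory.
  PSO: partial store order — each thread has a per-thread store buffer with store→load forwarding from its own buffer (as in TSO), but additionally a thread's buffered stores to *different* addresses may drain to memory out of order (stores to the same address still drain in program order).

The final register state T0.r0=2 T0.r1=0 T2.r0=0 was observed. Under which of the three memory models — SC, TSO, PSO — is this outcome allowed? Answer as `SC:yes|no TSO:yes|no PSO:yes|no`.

SC:no TSO:no PSO:yes

outcome vector order: (T0.r0,T0.r1,T2.r0)
SC: 10 outcomes — {<0 0 0>, <0 0 2>, <0 1 0>, <0 1 2>, <0 2 0>, <0 2 2>, <2 1 0>, <2 1 2>, <2 2 0>, <2 2 2>}
TSO: 10 outcomes — {<0 0 0>, <0 0 2>, <0 1 0>, <0 1 2>, <0 2 0>, <0 2 2>, <2 1 0>, <2 1 2>, <2 2 0>, <2 2 2>}
PSO: 12 outcomes — {<0 0 0>, <0 0 2>, <0 1 0>, <0 1 2>, <0 2 0>, <0 2 2>, <2 0 0>, <2 0 2>, <2 1 0>, <2 1 2>, <2 2 0>, <2 2 2>}
target <2 0 0> ∈ {PSO}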